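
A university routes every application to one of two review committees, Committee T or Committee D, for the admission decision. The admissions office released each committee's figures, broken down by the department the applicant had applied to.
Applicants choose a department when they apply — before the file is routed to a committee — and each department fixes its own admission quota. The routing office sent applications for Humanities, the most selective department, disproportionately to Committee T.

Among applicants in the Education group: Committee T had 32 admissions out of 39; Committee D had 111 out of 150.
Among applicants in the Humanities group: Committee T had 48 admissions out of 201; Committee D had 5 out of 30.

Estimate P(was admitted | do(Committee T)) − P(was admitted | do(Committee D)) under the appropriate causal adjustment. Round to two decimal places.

+0.08

Committee T is higher inside every department stratum but Committee D is higher in aggregate. Whether to stratify depends on how department relates to the review committee.
Department is set before the review committee has any effect — it is not caused by the review committee — and it independently drives the outcome. That makes it a confounder, so the causal comparison is within department levels.
Adjusting over the population distribution of department: 0.450·(0.821−0.740) + 0.550·(0.239−0.167) = +0.076.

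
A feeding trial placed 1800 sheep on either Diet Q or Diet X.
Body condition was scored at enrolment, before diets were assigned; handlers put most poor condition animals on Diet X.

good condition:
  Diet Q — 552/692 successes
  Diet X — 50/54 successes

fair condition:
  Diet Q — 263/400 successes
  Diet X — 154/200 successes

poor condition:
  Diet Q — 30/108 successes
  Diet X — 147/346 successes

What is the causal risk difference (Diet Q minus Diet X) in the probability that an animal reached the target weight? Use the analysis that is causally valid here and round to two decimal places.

The starting body condition-specific comparison favours Diet X throughout, but the pooled figures favour Diet Q. The question is whether to condition on starting body condition.
Starting body condition differs across diets for reasons unrelated to any effect of the diet itself, and it separately predicts the outcome — a classic confounder. We must compare within starting body condition levels.
Adjusting over the population distribution of starting body condition: 0.414·(0.798−0.926) + 0.333·(0.657−0.770) + 0.252·(0.278−0.425) = -0.128.

-0.13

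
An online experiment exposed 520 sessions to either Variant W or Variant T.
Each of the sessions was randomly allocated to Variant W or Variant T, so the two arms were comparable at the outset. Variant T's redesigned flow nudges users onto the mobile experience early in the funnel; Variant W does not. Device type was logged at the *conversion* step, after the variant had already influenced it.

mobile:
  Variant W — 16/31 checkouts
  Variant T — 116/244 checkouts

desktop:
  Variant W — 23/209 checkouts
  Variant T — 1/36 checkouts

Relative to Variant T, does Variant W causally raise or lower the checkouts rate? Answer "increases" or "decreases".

decreases

Within every device type level Variant W has the higher rate, yet pooled Variant T does — Simpson's reversal.
Device type lies on the pathway variant → device type → outcome, so adjusting for it blocks the indirect effect. For the total causal effect of variant, use the unadjusted pooled rates.
Pooled: Variant W 16.2% vs Variant T 41.8%; Variant T is higher overall.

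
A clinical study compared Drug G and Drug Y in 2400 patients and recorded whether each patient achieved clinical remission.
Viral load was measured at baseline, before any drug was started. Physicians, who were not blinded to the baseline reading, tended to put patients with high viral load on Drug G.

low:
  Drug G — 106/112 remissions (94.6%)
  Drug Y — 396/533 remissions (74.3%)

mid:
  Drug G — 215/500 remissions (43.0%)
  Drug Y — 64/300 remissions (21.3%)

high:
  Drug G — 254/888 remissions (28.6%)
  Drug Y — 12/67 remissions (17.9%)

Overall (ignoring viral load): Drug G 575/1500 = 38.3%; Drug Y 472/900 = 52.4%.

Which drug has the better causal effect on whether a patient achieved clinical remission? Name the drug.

Drug G

Within every viral load level Drug G has the higher rate, yet pooled Drug Y does — Simpson's reversal.
Since viral load is a pre-existing factor (not a product of the drug) and it affects the outcome on its own, it is a confounder. The stratified rates, not the pooled rate, identify the causal effect.
Within each level — low: 94.6% vs 74.3%; mid: 43.0% vs 21.3%; high: 28.6% vs 17.9% — Drug G is higher every time.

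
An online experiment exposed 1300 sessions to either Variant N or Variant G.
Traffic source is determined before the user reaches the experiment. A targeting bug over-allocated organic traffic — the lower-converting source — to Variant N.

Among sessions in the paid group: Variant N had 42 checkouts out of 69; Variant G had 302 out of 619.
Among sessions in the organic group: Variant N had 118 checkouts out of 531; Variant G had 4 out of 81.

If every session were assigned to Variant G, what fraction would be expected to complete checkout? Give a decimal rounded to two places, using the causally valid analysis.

0.28

Nothing the variant does changes traffic source; the imbalance is an allocation artefact. With traffic source also predicting the outcome, the pooled figure is confounded, and the within-stratum comparison is the causal one.
Standardising Variant G to the population traffic source mix: 0.529·302/619 + 0.471·4/81 = 0.281.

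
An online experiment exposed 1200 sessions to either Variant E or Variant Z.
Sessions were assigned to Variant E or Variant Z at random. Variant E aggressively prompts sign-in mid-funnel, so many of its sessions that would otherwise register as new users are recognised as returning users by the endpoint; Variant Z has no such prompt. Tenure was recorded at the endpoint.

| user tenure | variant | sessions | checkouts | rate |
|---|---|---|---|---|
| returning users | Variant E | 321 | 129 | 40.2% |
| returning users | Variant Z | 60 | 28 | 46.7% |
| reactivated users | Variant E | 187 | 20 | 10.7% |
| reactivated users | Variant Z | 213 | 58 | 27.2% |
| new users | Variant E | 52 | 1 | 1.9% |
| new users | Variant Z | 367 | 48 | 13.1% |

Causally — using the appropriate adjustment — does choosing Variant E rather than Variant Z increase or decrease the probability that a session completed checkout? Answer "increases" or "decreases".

increases

User tenure here is a post-treatment variable shaped by the variant; conditioning on it would introduce bias rather than remove it. The overall comparison is the causal one.
Pooled: Variant E 26.8% vs Variant Z 20.9%; Variant E is higher overall.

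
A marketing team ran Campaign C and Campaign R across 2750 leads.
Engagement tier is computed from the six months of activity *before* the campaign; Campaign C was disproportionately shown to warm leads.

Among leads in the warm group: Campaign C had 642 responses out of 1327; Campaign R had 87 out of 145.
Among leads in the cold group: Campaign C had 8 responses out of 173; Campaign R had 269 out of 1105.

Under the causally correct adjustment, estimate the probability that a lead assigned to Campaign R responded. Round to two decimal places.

0.43

Campaign R is higher inside every engagement tier stratum but Campaign C is higher in aggregate. Whether to stratify depends on how engagement tier relates to the campaign.
Engagement tier is set before the campaign has any effect — it is not caused by the campaign — and it independently drives the outcome. That makes it a confounder, so the causal comparison is within engagement tier levels.
Standardising Campaign R to the population engagement tier mix: 0.535·87/145 + 0.465·269/1105 = 0.434.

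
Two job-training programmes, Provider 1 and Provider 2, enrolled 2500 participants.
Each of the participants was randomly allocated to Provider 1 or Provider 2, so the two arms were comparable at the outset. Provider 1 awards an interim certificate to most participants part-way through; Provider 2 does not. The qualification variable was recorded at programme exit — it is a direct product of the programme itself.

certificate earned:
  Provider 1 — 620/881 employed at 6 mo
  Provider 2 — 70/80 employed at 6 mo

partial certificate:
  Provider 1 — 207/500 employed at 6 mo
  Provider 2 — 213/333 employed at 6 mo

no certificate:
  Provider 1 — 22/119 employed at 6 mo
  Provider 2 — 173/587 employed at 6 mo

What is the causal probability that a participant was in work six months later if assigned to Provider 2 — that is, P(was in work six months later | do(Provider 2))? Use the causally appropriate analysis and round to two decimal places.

The qualification attained during the programme-specific comparison favours Provider 2 throughout, but the pooled figures favour Provider 1. The question is whether to condition on qualification attained during the programme.
Qualification attained during the programme here is a post-treatment variable shaped by the programme; conditioning on it would introduce bias rather than remove it. The overall comparison is the causal one.
So P(outcome | do(Provider 2)) is just the pooled rate for Provider 2: 456/1000 = 0.456.

0.46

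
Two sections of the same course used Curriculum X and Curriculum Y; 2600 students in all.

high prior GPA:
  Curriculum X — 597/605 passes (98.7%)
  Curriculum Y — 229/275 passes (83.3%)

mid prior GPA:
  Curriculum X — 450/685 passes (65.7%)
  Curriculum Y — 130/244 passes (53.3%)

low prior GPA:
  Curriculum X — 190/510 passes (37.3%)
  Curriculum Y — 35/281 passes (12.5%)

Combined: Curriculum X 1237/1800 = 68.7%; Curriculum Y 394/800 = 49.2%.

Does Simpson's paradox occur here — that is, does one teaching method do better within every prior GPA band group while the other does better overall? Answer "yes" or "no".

Within each prior GPA band level (high prior GPA 98.7% vs 83.3%; mid prior GPA 65.7% vs 53.3%; low prior GPA 37.3% vs 12.5%), Curriculum X has the higher rate every time. Pooled: 68.7% vs 49.2% — Curriculum X has the higher rate overall. They agree.

no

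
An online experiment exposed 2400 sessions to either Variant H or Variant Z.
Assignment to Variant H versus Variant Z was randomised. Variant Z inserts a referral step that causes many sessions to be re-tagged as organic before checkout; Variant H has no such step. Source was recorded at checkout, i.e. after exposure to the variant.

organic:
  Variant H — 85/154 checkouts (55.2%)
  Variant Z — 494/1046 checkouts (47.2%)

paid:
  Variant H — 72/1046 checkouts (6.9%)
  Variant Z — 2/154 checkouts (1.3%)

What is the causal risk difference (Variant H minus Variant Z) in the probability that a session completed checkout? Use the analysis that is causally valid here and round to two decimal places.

-0.28

Traffic source here is a post-treatment variable shaped by the variant; conditioning on it would introduce bias rather than remove it. The overall comparison is the causal one.
The causal difference is the pooled difference: 0.131 − 0.413 = -0.282.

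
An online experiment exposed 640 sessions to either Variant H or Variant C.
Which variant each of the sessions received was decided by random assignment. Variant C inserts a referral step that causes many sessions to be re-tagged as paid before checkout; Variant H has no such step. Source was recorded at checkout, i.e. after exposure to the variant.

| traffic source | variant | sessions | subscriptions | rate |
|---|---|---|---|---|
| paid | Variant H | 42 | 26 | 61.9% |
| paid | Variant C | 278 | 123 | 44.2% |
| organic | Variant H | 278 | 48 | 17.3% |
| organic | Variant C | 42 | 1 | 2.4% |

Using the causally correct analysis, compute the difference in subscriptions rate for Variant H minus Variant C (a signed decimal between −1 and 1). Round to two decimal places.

-0.16

The distribution of traffic source is itself part of what the variant does — it is an intermediate outcome. Holding it fixed would remove that part of the effect; the total effect is the pooled difference.
The causal difference is the pooled difference: 0.231 − 0.388 = -0.156.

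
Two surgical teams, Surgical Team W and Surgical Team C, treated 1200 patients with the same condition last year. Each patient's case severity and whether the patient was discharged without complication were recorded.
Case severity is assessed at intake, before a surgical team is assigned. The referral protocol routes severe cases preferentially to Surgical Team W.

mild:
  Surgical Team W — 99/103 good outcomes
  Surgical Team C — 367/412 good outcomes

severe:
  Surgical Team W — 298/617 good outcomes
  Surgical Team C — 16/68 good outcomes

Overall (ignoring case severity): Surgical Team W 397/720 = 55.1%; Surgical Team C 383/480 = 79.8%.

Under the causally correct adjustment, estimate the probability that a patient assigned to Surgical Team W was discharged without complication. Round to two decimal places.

Since case severity is a pre-existing factor (not a product of the surgical team) and it affects the outcome on its own, it is a confounder. The stratified rates, not the pooled rate, identify the causal effect.
Standardising Surgical Team W to the population case severity mix: 0.429·99/103 + 0.571·298/617 = 0.688.

0.69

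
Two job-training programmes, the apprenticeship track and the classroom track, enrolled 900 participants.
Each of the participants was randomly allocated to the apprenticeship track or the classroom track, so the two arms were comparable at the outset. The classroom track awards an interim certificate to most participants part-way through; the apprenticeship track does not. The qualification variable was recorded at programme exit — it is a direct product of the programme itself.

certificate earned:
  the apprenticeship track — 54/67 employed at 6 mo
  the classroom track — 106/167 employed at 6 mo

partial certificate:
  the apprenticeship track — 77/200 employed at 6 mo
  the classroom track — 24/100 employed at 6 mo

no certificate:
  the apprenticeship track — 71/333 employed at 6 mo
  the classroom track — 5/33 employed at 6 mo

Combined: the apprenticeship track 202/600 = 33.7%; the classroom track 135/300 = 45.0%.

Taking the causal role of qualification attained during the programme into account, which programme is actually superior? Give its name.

Within every qualification attained during the programme level the apprenticeship track has the higher rate, yet pooled the classroom track does — Simpson's reversal.
Qualification attained during the programme lies on the pathway programme → qualification attained during the programme → outcome, so adjusting for it blocks the indirect effect. For the total causal effect of programme, use the unadjusted pooled rates.
Pooled: the apprenticeship track 33.7% vs the classroom track 45.0%; the classroom track is higher overall.

the classroom track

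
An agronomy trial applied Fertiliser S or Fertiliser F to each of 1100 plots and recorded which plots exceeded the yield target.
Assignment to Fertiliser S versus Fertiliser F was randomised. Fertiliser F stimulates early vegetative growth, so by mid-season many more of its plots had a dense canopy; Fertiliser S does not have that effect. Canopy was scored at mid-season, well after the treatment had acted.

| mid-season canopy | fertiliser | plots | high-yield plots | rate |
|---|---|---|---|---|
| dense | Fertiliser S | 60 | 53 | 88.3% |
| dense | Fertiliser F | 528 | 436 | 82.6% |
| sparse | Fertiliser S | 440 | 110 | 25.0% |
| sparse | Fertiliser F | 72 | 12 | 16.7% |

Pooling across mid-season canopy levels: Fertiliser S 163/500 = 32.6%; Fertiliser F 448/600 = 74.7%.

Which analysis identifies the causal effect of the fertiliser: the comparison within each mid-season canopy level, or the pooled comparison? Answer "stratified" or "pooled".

pooled

Mid-season canopy lies on the pathway fertiliser → mid-season canopy → outcome, so adjusting for it blocks the indirect effect. For the total causal effect of fertiliser, use the unadjusted pooled rates.
Pooled: Fertiliser S 32.6% vs Fertiliser F 74.7%; Fertiliser F is higher overall.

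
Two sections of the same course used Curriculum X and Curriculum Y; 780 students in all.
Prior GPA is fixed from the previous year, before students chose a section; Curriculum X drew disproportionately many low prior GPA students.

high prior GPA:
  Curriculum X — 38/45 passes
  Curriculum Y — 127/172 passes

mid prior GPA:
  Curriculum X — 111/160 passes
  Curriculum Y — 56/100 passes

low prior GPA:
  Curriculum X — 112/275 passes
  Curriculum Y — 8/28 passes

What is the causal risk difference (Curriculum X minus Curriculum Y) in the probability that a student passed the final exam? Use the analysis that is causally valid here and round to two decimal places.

+0.12

Within every prior GPA band level Curriculum X has the higher rate, yet pooled Curriculum Y does — Simpson's reversal.
Nothing the teaching method does changes prior GPA band; the imbalance is an allocation artefact. With prior GPA band also predicting the outcome, the pooled figure is confounded, and the within-stratum comparison is the causal one.
Adjusting over the population distribution of prior GPA band: 0.278·(0.844−0.738) + 0.333·(0.694−0.560) + 0.388·(0.407−0.286) = +0.121.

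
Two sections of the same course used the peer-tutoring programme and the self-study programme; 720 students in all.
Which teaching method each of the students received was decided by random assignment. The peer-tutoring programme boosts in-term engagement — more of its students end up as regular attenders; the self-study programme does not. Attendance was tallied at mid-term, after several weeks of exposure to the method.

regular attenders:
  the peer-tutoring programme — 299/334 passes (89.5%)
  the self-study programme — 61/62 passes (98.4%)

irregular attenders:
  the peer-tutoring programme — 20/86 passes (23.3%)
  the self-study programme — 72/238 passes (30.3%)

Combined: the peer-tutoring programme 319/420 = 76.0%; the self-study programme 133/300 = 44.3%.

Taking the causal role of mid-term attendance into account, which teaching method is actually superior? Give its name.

the peer-tutoring programme

the self-study programme is higher inside every mid-term attendance stratum but the peer-tutoring programme is higher in aggregate. Whether to stratify depends on how mid-term attendance relates to the teaching method.
Mid-term attendance is downstream of the teaching method. One should not condition on a consequence of treatment, so the overall rates are the right comparison.
Pooled: the peer-tutoring programme 76.0% vs the self-study programme 44.3%; the peer-tutoring programme is higher overall.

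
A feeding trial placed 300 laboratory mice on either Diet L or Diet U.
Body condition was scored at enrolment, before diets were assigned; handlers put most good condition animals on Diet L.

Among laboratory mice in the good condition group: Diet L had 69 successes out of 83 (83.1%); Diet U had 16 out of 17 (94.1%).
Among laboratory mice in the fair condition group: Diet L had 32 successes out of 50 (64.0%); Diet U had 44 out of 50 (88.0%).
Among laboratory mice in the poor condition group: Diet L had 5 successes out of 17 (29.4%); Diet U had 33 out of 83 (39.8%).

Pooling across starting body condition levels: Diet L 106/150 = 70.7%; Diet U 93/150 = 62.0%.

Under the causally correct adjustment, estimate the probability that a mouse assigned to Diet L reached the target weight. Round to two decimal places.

Starting body condition satisfies the back-door criterion: it is not a descendant of the diet, and it blocks the spurious path from diet to outcome. Adjusting for it (i.e., using the within-starting body condition rates) gives the causal effect.
Standardising Diet L to the population starting body condition mix: 0.333·69/83 + 0.333·32/50 + 0.333·5/17 = 0.588.

0.59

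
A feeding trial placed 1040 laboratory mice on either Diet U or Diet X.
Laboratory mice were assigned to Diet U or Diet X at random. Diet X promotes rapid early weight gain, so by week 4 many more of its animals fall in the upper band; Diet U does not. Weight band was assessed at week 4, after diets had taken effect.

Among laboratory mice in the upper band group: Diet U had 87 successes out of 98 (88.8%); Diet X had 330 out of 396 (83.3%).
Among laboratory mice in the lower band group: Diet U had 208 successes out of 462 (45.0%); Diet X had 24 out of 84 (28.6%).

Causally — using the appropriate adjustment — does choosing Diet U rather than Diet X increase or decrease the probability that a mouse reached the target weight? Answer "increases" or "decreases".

decreases

The week-4 weight band-specific comparison favours Diet U throughout, but the pooled figures favour Diet X. The question is whether to condition on week-4 weight band.
The distribution of week-4 weight band is itself part of what the diet does — it is an intermediate outcome. Holding it fixed would remove that part of the effect; the total effect is the pooled difference.
Pooled: Diet U 52.7% vs Diet X 73.8%; Diet X is higher overall.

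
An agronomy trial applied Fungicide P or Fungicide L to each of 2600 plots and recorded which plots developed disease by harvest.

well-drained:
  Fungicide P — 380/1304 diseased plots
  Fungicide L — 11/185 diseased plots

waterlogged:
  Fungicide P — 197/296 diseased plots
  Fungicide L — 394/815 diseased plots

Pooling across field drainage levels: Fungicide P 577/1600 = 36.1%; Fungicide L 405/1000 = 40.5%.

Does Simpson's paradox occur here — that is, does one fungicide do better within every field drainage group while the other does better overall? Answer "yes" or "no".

Within each field drainage level (well-drained 29.1% vs 5.9%; waterlogged 66.6% vs 48.3%), Fungicide L has the lower rate every time. Pooled: 36.1% vs 40.5% — Fungicide P has the lower rate overall. The two comparisons disagree.

yes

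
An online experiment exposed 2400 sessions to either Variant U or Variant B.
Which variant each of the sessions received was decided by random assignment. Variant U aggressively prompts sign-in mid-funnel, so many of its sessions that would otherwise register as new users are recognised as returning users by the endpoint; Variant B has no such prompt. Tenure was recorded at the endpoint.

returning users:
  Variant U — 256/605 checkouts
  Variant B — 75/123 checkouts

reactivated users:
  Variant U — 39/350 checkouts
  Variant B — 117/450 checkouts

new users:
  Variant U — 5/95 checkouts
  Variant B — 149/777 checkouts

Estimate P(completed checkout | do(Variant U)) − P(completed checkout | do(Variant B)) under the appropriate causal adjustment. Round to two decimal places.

User tenure is recorded after the variant and is itself shifted by it — it sits on the causal path from variant to outcome. Conditioning on a mediator would strip out part of the effect we want; the pooled comparison gives the total causal effect.
The causal difference is the pooled difference: 0.286 − 0.253 = +0.033.

+0.03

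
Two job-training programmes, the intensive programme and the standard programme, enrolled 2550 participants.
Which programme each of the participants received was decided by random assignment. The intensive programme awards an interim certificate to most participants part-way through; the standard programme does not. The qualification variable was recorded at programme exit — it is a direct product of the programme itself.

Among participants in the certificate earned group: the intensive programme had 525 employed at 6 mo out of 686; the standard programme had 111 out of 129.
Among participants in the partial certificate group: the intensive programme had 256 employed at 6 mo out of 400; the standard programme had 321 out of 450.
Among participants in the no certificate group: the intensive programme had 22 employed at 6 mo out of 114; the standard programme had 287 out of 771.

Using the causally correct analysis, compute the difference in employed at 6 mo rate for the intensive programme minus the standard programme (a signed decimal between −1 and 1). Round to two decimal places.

+0.14

Qualification attained during the programme is recorded after the programme and is itself shifted by it — it sits on the causal path from programme to outcome. Conditioning on a mediator would strip out part of the effect we want; the pooled comparison gives the total causal effect.
The causal difference is the pooled difference: 0.669 − 0.533 = +0.137.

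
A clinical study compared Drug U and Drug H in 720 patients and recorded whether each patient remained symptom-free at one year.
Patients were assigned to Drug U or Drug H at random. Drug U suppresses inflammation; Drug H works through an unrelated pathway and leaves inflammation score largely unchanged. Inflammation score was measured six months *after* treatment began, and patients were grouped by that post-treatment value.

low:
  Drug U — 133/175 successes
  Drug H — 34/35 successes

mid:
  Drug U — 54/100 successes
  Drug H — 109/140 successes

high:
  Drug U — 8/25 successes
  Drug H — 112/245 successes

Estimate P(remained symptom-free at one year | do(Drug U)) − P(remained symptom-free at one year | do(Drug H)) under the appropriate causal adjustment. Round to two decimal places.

+0.04

The inflammation score-specific comparison favours Drug H throughout, but the pooled figures favour Drug U. The question is whether to condition on inflammation score.
Inflammation score is downstream of the drug. One should not condition on a consequence of treatment, so the overall rates are the right comparison.
The causal difference is the pooled difference: 0.650 − 0.607 = +0.043.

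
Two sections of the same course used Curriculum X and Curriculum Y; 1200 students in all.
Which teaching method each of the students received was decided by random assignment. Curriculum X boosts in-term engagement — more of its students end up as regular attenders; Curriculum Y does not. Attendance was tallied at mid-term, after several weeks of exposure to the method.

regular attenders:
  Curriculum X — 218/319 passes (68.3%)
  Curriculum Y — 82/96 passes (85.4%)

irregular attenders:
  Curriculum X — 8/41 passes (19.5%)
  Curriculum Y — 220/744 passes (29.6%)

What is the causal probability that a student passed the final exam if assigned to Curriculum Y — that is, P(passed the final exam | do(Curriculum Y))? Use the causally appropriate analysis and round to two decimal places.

The stratified and pooled comparisons disagree (Curriculum Y wins within each mid-term attendance; Curriculum X wins overall), so the answer turns on the causal role of mid-term attendance.
Mid-term attendance is recorded after the teaching method and is itself shifted by it — it sits on the causal path from teaching method to outcome. Conditioning on a mediator would strip out part of the effect we want; the pooled comparison gives the total causal effect.
So P(outcome | do(Curriculum Y)) is just the pooled rate for Curriculum Y: 302/840 = 0.360.

0.36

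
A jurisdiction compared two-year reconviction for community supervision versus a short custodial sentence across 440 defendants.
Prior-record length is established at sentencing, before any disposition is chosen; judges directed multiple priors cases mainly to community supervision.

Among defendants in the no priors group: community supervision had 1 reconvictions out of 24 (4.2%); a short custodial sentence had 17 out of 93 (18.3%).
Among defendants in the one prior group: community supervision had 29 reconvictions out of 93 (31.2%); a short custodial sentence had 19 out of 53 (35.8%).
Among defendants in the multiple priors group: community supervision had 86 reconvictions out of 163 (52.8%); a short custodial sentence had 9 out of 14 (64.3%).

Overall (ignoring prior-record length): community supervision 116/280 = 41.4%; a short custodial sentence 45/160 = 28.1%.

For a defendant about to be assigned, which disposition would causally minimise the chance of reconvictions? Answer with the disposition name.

community supervision

Since prior-record length is a pre-existing factor (not a product of the disposition) and it affects the outcome on its own, it is a confounder. The stratified rates, not the pooled rate, identify the causal effect.
Within each level — no priors: 4.2% vs 18.3%; one prior: 31.2% vs 35.8%; multiple priors: 52.8% vs 64.3% — community supervision is lower every time.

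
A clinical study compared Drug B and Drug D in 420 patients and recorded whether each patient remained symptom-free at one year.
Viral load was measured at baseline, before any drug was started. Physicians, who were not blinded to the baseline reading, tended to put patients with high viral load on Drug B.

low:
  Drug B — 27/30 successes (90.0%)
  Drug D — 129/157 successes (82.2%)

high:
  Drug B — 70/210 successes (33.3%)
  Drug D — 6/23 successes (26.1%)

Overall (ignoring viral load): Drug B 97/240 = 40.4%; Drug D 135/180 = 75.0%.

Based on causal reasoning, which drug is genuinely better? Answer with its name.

Viral load is set before the drug has any effect — it is not caused by the drug — and it independently drives the outcome. That makes it a confounder, so the causal comparison is within viral load levels.
Within each level — low: 90.0% vs 82.2%; high: 33.3% vs 26.1% — Drug B is higher every time.

Drug B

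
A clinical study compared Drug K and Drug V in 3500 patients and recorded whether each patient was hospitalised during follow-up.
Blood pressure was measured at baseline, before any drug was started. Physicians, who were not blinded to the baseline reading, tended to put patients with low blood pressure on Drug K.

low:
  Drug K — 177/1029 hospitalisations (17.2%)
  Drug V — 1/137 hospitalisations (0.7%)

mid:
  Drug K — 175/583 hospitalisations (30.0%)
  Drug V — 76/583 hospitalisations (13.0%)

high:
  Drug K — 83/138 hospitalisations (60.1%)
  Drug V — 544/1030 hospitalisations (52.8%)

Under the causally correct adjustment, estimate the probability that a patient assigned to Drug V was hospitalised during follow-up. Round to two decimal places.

Drug V is lower inside every blood pressure stratum but Drug K is lower in aggregate. Whether to stratify depends on how blood pressure relates to the drug.
Blood pressure differs across drugs for reasons unrelated to any effect of the drug itself, and it separately predicts the outcome — a classic confounder. We must compare within blood pressure levels.
Standardising Drug V to the population blood pressure mix: 0.333·1/137 + 0.333·76/583 + 0.334·544/1030 = 0.222.

0.22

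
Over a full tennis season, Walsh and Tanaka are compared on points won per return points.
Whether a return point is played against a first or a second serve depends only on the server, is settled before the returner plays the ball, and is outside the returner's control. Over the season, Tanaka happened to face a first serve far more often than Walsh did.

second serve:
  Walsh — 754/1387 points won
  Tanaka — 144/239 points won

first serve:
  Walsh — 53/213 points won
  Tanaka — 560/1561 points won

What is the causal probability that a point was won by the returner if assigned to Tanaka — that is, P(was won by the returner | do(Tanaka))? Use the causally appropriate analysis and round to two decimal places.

Serve type satisfies the back-door criterion: it is not a descendant of the player, and it blocks the spurious path from player to outcome. Adjusting for it (i.e., using the within-serve type rates) gives the causal effect.
Standardising Tanaka to the population serve type mix: 0.478·144/239 + 0.522·560/1561 = 0.475.

0.48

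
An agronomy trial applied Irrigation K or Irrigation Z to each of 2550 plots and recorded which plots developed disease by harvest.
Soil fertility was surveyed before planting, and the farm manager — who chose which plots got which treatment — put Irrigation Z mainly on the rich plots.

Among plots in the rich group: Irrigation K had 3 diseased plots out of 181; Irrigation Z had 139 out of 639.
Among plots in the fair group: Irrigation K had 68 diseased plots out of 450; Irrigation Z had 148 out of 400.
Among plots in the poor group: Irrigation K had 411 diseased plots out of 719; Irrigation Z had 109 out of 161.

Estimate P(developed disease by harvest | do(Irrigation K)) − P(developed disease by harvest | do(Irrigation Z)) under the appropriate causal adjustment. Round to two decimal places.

-0.17

Irrigation K is lower inside every soil fertility stratum but Irrigation Z is lower in aggregate. Whether to stratify depends on how soil fertility relates to the irrigation.
Soil fertility is set before the irrigation has any effect — it is not caused by the irrigation — and it independently drives the outcome. That makes it a confounder, so the causal comparison is within soil fertility levels.
Adjusting over the population distribution of soil fertility: 0.322·(0.017−0.218) + 0.333·(0.151−0.370) + 0.345·(0.572−0.677) = -0.174.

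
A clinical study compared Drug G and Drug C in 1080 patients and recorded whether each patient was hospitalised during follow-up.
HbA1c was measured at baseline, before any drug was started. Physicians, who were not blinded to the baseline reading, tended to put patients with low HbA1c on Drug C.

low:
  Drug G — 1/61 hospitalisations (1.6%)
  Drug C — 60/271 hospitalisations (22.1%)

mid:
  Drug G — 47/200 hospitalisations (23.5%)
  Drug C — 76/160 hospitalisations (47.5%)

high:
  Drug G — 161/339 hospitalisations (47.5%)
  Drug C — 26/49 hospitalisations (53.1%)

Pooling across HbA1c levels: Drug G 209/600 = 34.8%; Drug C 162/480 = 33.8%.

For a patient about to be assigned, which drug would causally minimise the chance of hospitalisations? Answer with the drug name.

Drug G

The imbalance in HbA1c arose from how patients were allocated, not from anything the drug did; and HbA1c independently affects the outcome. The pooled gap is confounded — condition on HbA1c.
Within each level — low: 1.6% vs 22.1%; mid: 23.5% vs 47.5%; high: 47.5% vs 53.1% — Drug G is lower every time.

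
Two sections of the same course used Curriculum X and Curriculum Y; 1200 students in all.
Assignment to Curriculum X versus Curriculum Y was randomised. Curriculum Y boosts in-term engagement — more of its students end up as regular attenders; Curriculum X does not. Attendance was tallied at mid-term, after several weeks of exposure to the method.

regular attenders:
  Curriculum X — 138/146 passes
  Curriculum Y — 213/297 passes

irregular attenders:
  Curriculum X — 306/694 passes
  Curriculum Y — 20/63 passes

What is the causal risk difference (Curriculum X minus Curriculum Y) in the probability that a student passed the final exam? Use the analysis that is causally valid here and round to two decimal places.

Within every mid-term attendance level Curriculum X has the higher rate, yet pooled Curriculum Y does — Simpson's reversal.
The distribution of mid-term attendance is itself part of what the teaching method does — it is an intermediate outcome. Holding it fixed would remove that part of the effect; the total effect is the pooled difference.
The causal difference is the pooled difference: 0.529 − 0.647 = -0.119.

-0.12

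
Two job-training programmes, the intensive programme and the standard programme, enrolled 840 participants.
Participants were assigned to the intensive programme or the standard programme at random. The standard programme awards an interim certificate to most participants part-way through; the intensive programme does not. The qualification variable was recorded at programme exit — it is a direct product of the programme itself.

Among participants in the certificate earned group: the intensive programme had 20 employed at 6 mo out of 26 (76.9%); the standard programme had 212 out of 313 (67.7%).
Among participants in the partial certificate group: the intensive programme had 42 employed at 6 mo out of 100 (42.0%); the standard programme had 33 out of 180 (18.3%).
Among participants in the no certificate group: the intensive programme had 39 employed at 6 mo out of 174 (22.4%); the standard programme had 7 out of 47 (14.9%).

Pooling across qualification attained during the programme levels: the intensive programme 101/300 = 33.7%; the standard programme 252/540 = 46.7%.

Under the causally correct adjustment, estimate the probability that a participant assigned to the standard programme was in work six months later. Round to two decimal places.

0.47

The qualification attained during the programme-specific comparison favours the intensive programme throughout, but the pooled figures favour the standard programme. The question is whether to condition on qualification attained during the programme.
Qualification attained during the programme is recorded after the programme and is itself shifted by it — it sits on the causal path from programme to outcome. Conditioning on a mediator would strip out part of the effect we want; the pooled comparison gives the total causal effect.
So P(outcome | do(the standard programme)) is just the pooled rate for the standard programme: 252/540 = 0.467.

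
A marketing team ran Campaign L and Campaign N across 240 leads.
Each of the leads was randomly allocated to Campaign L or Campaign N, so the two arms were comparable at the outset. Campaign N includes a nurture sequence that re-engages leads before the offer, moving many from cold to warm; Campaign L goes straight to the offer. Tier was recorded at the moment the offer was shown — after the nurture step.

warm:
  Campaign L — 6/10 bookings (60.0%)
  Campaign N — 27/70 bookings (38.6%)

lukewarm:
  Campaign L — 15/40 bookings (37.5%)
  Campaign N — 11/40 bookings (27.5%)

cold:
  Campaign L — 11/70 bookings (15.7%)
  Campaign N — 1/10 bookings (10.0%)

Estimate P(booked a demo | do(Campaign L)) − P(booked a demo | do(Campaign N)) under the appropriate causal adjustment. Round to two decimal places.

-0.06

Engagement tier is recorded after the campaign and is itself shifted by it — it sits on the causal path from campaign to outcome. Conditioning on a mediator would strip out part of the effect we want; the pooled comparison gives the total causal effect.
The causal difference is the pooled difference: 0.267 − 0.325 = -0.058.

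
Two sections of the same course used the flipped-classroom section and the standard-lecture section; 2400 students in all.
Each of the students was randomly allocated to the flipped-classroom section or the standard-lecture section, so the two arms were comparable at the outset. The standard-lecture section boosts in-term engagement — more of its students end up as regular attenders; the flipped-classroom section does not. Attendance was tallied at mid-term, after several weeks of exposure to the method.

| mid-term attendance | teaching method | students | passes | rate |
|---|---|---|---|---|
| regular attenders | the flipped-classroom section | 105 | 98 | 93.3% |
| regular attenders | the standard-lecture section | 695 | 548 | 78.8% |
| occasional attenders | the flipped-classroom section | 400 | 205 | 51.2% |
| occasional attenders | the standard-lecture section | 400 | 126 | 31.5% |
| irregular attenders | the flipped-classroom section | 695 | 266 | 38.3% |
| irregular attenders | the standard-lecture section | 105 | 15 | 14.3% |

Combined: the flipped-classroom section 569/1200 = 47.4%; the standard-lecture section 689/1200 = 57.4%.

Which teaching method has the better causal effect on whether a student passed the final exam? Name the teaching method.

the standard-lecture section

The stratified and pooled comparisons disagree (the flipped-classroom section wins within each mid-term attendance; the standard-lecture section wins overall), so the answer turns on the causal role of mid-term attendance.
Mid-term attendance is downstream of the teaching method. One should not condition on a consequence of treatment, so the overall rates are the right comparison.
Pooled: the flipped-classroom section 47.4% vs the standard-lecture section 57.4%; the standard-lecture section is higher overall.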